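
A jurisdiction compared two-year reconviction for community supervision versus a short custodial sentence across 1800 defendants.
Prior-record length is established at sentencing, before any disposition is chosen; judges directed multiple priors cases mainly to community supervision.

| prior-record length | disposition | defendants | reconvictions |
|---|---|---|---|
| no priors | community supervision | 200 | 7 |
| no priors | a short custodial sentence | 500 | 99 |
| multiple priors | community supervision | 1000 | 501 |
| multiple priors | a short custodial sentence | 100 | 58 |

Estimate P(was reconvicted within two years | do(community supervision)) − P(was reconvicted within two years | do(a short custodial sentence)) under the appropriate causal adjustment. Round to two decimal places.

Here prior-record length is a common cause — it drives both which disposition a case falls under and the outcome. The crude comparison mixes populations; the stratum-specific rates are the causally relevant ones.
Adjusting over the population distribution of prior-record length: 0.389·(0.035−0.198) + 0.611·(0.501−0.580) = -0.112.

-0.11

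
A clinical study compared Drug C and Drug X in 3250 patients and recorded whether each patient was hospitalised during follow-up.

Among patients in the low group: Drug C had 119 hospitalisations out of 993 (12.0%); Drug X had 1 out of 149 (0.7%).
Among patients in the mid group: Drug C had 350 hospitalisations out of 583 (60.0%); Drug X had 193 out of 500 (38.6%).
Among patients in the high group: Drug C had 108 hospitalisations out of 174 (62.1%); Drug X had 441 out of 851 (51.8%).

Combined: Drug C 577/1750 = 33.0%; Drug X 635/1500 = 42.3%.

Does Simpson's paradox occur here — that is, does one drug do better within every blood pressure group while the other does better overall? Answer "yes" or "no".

Within each blood pressure level (low 12.0% vs 0.7%; mid 60.0% vs 38.6%; high 62.1% vs 51.8%), Drug X has the lower rate every time. Pooled: 33.0% vs 42.3% — Drug C has the lower rate overall. The two comparisons disagree.

yes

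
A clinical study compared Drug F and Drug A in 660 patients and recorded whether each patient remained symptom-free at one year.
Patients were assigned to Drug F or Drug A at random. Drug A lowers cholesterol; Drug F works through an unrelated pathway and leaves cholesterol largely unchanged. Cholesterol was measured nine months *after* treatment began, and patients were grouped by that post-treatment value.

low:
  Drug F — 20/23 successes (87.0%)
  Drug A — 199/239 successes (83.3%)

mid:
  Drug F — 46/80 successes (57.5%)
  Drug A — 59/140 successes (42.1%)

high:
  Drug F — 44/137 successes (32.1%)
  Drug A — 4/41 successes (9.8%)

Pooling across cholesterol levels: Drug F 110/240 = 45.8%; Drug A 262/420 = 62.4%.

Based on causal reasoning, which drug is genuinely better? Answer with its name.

Cholesterol lies on the pathway drug → cholesterol → outcome, so adjusting for it blocks the indirect effect. For the total causal effect of drug, use the unadjusted pooled rates.
Pooled: Drug F 45.8% vs Drug A 62.4%; Drug A is higher overall.

Drug A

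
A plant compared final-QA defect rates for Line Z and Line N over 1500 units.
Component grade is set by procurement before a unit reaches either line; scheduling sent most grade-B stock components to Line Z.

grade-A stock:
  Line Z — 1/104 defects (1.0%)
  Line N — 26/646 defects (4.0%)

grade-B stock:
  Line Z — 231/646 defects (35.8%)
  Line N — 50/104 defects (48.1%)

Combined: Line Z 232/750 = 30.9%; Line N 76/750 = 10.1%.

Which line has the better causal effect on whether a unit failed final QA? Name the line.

Line Z

Here component grade is a common cause — it drives both which line a case falls under and the outcome. The crude comparison mixes populations; the stratum-specific rates are the causally relevant ones.
Within each level — grade-A stock: 1.0% vs 4.0%; grade-B stock: 35.8% vs 48.1% — Line Z is lower every time.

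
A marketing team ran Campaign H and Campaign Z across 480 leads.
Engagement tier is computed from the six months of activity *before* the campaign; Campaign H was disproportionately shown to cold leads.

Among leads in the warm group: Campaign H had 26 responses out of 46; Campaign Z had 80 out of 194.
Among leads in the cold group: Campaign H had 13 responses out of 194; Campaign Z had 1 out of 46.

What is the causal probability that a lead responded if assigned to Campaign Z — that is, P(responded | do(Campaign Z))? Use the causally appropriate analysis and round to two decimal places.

0.22

Engagement tier satisfies the back-door criterion: it is not a descendant of the campaign, and it blocks the spurious path from campaign to outcome. Adjusting for it (i.e., using the within-engagement tier rates) gives the causal effect.
Standardising Campaign Z to the population engagement tier mix: 0.500·80/194 + 0.500·1/46 = 0.217.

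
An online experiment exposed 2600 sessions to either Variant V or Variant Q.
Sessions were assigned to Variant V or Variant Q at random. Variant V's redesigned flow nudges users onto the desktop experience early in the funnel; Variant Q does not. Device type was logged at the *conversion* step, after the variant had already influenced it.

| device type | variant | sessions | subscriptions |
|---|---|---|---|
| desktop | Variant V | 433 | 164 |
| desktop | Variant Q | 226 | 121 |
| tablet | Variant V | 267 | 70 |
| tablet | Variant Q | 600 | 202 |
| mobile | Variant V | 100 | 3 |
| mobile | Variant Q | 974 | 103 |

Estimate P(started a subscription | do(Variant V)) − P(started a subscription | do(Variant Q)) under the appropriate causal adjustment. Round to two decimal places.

The device type-specific comparison favours Variant Q throughout, but the pooled figures favour Variant V. The question is whether to condition on device type.
Because the variant influences device type, device type is a post-treatment mediator, not a confounder. Stratifying on it would bias the estimate; the causal effect is the crude pooled difference.
The causal difference is the pooled difference: 0.296 − 0.237 = +0.060.

+0.06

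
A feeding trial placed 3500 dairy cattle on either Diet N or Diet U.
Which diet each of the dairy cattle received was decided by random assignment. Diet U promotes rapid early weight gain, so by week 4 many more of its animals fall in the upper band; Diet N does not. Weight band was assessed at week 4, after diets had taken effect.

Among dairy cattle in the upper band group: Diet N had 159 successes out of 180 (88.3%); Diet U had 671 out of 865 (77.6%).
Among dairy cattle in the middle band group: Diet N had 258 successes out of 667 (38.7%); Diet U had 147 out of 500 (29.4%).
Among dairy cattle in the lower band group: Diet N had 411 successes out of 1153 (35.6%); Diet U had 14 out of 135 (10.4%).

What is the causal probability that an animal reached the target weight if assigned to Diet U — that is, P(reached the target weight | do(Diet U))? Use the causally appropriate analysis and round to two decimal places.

0.55

Because the diet influences week-4 weight band, week-4 weight band is a post-treatment mediator, not a confounder. Stratifying on it would bias the estimate; the causal effect is the crude pooled difference.
So P(outcome | do(Diet U)) is just the pooled rate for Diet U: 832/1500 = 0.555.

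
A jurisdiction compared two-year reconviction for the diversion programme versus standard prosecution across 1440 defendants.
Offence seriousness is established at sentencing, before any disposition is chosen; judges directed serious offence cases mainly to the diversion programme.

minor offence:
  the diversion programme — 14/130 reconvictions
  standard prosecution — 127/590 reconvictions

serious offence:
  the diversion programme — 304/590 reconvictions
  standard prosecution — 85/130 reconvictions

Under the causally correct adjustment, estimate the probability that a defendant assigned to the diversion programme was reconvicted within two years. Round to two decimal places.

Within every offence seriousness level the diversion programme has the lower rate, yet pooled standard prosecution does — Simpson's reversal.
Offence seriousness differs across dispositions for reasons unrelated to any effect of the disposition itself, and it separately predicts the outcome — a classic confounder. We must compare within offence seriousness levels.
Standardising the diversion programme to the population offence seriousness mix: 0.500·14/130 + 0.500·304/590 = 0.311.

0.31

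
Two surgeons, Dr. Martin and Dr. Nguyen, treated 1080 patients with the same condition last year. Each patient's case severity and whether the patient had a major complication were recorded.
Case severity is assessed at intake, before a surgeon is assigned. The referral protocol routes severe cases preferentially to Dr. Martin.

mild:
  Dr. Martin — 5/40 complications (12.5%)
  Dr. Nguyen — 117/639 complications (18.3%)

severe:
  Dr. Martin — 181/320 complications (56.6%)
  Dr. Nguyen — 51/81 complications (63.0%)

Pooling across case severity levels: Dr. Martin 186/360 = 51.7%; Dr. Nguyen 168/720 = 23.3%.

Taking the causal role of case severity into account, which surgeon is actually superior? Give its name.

Dr. Martin

Within every case severity level Dr. Martin has the lower rate, yet pooled Dr. Nguyen does — Simpson's reversal.
The imbalance in case severity arose from how patients were allocated, not from anything the surgeon did; and case severity independently affects the outcome. The pooled gap is confounded — condition on case severity.
Within each level — mild: 12.5% vs 18.3%; severe: 56.6% vs 63.0% — Dr. Martin is lower every time.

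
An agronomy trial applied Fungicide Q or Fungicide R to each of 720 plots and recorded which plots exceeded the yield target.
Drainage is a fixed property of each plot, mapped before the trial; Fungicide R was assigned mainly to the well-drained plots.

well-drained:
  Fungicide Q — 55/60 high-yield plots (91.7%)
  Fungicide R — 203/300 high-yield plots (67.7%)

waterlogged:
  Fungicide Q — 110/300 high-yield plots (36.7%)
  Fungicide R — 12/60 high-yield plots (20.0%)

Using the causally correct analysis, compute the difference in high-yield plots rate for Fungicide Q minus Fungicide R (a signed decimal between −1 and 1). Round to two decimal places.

The imbalance in field drainage arose from how plots were allocated, not from anything the fungicide did; and field drainage independently affects the outcome. The pooled gap is confounded — condition on field drainage.
Adjusting over the population distribution of field drainage: 0.500·(0.917−0.677) + 0.500·(0.367−0.200) = +0.203.

+0.20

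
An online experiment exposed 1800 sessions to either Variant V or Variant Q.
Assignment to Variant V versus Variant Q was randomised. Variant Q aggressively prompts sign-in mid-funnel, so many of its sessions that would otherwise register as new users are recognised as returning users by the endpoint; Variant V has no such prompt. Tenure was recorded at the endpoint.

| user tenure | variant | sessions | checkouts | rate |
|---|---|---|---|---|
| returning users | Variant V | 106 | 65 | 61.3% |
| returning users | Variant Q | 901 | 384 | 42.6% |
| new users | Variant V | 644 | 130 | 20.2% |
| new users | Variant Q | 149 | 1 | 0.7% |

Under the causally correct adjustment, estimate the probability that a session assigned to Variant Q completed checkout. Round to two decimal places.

0.37

The user tenure-specific comparison favours Variant V throughout, but the pooled figures favour Variant Q. The question is whether to condition on user tenure.
User tenure is recorded after the variant and is itself shifted by it — it sits on the causal path from variant to outcome. Conditioning on a mediator would strip out part of the effect we want; the pooled comparison gives the total causal effect.
So P(outcome | do(Variant Q)) is just the pooled rate for Variant Q: 385/1050 = 0.367.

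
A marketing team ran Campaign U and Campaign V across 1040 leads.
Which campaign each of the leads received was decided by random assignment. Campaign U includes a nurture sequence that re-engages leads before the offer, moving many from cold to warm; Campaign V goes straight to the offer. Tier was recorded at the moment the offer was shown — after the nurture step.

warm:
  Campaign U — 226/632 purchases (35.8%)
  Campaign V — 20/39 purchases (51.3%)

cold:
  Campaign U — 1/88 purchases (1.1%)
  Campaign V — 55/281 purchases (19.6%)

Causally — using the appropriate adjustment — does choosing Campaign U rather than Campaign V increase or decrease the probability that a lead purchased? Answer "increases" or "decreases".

The stratified and pooled comparisons disagree (Campaign V wins within each engagement tier; Campaign U wins overall), so the answer turns on the causal role of engagement tier.
Engagement tier lies on the pathway campaign → engagement tier → outcome, so adjusting for it blocks the indirect effect. For the total causal effect of campaign, use the unadjusted pooled rates.
Pooled: Campaign U 31.5% vs Campaign V 23.4%; Campaign U is higher overall.

increases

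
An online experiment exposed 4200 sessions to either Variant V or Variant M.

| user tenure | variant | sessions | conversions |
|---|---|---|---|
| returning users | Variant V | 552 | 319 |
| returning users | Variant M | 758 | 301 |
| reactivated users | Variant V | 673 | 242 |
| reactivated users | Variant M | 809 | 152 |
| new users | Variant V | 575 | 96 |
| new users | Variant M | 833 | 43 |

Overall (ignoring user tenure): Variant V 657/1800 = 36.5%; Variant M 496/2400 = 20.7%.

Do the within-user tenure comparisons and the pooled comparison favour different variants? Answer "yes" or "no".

Within each user tenure level (returning users 57.8% vs 39.7%; reactivated users 36.0% vs 18.8%; new users 16.7% vs 5.2%), Variant V has the higher rate every time. Pooled: 36.5% vs 20.7% — Variant V has the higher rate overall. They agree.

no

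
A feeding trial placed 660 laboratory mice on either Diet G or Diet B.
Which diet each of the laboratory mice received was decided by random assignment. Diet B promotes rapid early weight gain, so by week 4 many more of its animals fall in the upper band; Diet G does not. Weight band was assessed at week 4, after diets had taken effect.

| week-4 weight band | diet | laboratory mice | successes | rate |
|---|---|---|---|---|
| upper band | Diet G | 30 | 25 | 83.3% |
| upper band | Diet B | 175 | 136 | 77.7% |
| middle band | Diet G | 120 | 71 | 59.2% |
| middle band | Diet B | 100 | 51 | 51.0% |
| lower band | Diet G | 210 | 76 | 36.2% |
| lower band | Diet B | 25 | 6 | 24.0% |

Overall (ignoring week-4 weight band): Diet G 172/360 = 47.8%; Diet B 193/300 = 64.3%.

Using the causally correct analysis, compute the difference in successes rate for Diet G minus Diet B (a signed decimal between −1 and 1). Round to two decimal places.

The distribution of week-4 weight band is itself part of what the diet does — it is an intermediate outcome. Holding it fixed would remove that part of the effect; the total effect is the pooled difference.
The causal difference is the pooled difference: 0.478 − 0.643 = -0.166.

-0.17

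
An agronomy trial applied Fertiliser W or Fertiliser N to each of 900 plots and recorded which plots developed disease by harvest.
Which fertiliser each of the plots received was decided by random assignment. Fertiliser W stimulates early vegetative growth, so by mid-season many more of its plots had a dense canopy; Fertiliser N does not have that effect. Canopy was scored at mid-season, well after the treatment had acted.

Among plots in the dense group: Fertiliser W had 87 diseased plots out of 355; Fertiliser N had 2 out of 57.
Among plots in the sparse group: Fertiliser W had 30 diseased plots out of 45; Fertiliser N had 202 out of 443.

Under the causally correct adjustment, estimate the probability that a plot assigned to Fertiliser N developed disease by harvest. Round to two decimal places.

0.41

Because the fertiliser influences mid-season canopy, mid-season canopy is a post-treatment mediator, not a confounder. Stratifying on it would bias the estimate; the causal effect is the crude pooled difference.
So P(outcome | do(Fertiliser N)) is just the pooled rate for Fertiliser N: 204/500 = 0.408.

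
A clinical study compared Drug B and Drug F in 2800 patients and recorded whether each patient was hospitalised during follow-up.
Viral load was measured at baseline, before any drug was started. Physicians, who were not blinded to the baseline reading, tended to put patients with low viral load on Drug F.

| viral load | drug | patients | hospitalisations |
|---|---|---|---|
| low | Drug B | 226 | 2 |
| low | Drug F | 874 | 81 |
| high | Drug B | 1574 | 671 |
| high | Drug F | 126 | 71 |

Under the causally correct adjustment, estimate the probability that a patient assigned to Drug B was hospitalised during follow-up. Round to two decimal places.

0.26

The viral load-specific comparison favours Drug B throughout, but the pooled figures favour Drug F. The question is whether to condition on viral load.
Here viral load is a common cause — it drives both which drug a case falls under and the outcome. The crude comparison mixes populations; the stratum-specific rates are the causally relevant ones.
Standardising Drug B to the population viral load mix: 0.393·2/226 + 0.607·671/1574 = 0.262.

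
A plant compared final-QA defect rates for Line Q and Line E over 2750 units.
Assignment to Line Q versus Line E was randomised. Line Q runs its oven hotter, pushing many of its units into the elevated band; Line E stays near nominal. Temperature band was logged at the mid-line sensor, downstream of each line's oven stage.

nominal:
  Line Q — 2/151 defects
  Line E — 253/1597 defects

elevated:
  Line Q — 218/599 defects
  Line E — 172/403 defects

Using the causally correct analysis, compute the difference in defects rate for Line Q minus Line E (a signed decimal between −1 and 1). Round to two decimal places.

In-process temperature band is downstream of the line. One should not condition on a consequence of treatment, so the overall rates are the right comparison.
The causal difference is the pooled difference: 0.293 − 0.212 = +0.081.

+0.08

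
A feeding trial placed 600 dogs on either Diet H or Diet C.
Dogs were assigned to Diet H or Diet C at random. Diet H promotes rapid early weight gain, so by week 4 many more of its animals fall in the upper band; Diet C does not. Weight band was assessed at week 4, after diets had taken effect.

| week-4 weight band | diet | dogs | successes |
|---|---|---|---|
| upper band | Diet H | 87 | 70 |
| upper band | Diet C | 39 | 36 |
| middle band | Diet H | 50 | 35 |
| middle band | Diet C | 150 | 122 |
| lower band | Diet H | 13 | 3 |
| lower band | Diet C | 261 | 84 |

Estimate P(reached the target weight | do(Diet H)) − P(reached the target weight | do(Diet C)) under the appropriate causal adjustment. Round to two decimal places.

+0.18

Week-4 weight band is downstream of the diet. One should not condition on a consequence of treatment, so the overall rates are the right comparison.
The causal difference is the pooled difference: 0.720 − 0.538 = +0.182.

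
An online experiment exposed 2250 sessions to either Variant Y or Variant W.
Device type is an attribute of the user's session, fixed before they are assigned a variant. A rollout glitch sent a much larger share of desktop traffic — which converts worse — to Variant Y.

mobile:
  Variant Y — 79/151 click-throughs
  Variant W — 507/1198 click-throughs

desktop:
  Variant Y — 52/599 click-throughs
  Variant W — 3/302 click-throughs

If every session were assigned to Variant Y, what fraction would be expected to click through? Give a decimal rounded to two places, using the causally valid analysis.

0.35

The stratified and pooled comparisons disagree (Variant Y wins within each device type; Variant W wins overall), so the answer turns on the causal role of device type.
Since device type is a pre-existing factor (not a product of the variant) and it affects the outcome on its own, it is a confounder. The stratified rates, not the pooled rate, identify the causal effect.
Standardising Variant Y to the population device type mix: 0.600·79/151 + 0.400·52/599 = 0.348.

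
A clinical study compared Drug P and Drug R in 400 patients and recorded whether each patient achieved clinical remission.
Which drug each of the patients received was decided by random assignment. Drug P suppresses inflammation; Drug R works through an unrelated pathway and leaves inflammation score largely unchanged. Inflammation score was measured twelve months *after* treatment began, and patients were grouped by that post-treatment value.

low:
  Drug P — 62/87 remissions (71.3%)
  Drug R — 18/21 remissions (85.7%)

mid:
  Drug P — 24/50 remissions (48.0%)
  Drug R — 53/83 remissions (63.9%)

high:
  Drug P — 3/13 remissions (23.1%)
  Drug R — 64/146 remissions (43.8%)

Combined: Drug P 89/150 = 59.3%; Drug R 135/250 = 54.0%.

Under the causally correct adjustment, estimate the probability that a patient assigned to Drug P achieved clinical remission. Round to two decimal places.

The stratified and pooled comparisons disagree (Drug R wins within each inflammation score; Drug P wins overall), so the answer turns on the causal role of inflammation score.
Inflammation score lies on the pathway drug → inflammation score → outcome, so adjusting for it blocks the indirect effect. For the total causal effect of drug, use the unadjusted pooled rates.
So P(outcome | do(Drug P)) is just the pooled rate for Drug P: 89/150 = 0.593.

0.59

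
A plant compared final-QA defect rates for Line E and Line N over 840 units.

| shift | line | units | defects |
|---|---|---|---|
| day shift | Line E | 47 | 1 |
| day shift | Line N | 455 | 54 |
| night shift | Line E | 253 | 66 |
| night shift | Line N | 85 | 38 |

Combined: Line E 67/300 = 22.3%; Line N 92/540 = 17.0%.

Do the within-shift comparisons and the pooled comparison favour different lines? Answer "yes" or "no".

yes

Within each shift level (day shift 2.1% vs 11.9%; night shift 26.1% vs 44.7%), Line E has the lower rate every time. Pooled: 22.3% vs 17.0% — Line N has the lower rate overall. The two comparisons disagree.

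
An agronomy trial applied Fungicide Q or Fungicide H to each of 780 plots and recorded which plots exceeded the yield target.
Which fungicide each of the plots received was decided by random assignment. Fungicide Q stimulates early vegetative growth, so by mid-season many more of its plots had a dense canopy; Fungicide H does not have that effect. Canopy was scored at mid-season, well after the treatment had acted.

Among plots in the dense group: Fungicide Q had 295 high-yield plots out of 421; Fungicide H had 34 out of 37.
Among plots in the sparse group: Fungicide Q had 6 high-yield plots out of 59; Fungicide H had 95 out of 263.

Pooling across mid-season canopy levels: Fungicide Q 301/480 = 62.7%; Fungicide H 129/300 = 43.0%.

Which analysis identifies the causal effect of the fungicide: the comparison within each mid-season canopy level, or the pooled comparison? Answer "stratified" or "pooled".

Stratifying would compare fungicides among plots the fungicides themselves sorted into mid-season canopy groups — a form of selection on an intermediate. The unconditioned pooled rates give the total causal effect.
Pooled: Fungicide Q 62.7% vs Fungicide H 43.0%; Fungicide Q is higher overall.

pooled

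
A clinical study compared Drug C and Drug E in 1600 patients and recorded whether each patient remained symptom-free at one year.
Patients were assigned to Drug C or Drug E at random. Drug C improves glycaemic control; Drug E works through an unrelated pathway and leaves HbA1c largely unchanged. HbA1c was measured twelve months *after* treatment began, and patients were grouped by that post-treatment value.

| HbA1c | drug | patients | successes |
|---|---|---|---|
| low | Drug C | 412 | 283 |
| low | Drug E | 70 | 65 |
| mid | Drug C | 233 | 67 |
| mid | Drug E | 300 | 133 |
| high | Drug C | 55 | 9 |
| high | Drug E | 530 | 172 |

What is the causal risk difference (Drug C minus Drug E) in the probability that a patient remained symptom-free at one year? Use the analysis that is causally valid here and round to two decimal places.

The HbA1c-specific comparison favours Drug E throughout, but the pooled figures favour Drug C. The question is whether to condition on HbA1c.
HbA1c here is a post-treatment variable shaped by the drug; conditioning on it would introduce bias rather than remove it. The overall comparison is the causal one.
The causal difference is the pooled difference: 0.513 − 0.411 = +0.102.

+0.10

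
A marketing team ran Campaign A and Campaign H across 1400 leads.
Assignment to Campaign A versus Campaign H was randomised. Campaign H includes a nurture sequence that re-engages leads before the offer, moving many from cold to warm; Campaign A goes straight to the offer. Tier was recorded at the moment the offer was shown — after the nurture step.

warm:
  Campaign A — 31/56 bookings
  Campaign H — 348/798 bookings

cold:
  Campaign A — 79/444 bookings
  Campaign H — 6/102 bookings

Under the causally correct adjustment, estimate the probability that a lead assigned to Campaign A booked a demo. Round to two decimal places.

0.22

Campaign A is higher inside every engagement tier stratum but Campaign H is higher in aggregate. Whether to stratify depends on how engagement tier relates to the campaign.
Engagement tier here is a post-treatment variable shaped by the campaign; conditioning on it would introduce bias rather than remove it. The overall comparison is the causal one.
So P(outcome | do(Campaign A)) is just the pooled rate for Campaign A: 110/500 = 0.220.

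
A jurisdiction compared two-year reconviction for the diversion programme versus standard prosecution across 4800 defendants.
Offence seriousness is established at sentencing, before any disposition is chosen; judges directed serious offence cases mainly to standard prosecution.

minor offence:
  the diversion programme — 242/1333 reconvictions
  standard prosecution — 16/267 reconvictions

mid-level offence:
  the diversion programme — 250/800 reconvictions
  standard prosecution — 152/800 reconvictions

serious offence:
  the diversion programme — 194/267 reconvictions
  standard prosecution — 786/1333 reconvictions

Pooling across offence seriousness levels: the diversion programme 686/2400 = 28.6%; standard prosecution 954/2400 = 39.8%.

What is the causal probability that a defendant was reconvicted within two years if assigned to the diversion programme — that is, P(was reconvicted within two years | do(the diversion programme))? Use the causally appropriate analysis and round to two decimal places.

0.41

The stratified and pooled comparisons disagree (standard prosecution wins within each offence seriousness; the diversion programme wins overall), so the answer turns on the causal role of offence seriousness.
Nothing the disposition does changes offence seriousness; the imbalance is an allocation artefact. With offence seriousness also predicting the outcome, the pooled figure is confounded, and the within-stratum comparison is the causal one.
Standardising the diversion programme to the population offence seriousness mix: 0.333·242/1333 + 0.333·250/800 + 0.333·194/267 = 0.407.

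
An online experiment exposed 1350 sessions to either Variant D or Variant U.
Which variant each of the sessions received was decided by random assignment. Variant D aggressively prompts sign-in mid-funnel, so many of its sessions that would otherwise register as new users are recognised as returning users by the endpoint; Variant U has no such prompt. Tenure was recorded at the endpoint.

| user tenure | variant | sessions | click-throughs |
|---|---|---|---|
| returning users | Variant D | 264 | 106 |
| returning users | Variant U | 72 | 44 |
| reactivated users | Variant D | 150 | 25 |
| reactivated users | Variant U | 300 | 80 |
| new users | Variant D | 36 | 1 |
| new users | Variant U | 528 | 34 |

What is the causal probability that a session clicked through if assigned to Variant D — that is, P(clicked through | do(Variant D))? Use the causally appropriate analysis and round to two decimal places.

0.29

User tenure lies on the pathway variant → user tenure → outcome, so adjusting for it blocks the indirect effect. For the total causal effect of variant, use the unadjusted pooled rates.
So P(outcome | do(Variant D)) is just the pooled rate for Variant D: 132/450 = 0.293.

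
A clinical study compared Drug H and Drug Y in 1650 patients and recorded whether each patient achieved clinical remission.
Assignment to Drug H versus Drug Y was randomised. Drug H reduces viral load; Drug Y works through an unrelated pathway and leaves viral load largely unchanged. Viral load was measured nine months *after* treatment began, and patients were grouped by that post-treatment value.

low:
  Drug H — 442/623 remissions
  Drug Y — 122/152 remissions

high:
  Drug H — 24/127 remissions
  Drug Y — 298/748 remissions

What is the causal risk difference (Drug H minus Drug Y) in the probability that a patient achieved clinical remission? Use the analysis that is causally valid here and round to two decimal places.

+0.15

The stratified and pooled comparisons disagree (Drug Y wins within each viral load; Drug H wins overall), so the answer turns on the causal role of viral load.
Viral load is downstream of the drug. One should not condition on a consequence of treatment, so the overall rates are the right comparison.
The causal difference is the pooled difference: 0.621 − 0.467 = +0.155.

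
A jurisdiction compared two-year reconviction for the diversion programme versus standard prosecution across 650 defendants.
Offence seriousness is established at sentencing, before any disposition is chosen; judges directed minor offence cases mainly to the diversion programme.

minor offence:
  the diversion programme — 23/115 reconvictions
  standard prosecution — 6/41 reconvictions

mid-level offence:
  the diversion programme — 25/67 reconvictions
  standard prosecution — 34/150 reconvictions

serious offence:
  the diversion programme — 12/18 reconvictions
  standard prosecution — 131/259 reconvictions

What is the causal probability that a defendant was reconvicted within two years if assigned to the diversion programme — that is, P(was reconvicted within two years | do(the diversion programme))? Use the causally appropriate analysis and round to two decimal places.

0.46

Here offence seriousness is a common cause — it drives both which disposition a case falls under and the outcome. The crude comparison mixes populations; the stratum-specific rates are the causally relevant ones.
Standardising the diversion programme to the population offence seriousness mix: 0.240·23/115 + 0.334·25/67 + 0.426·12/18 = 0.457.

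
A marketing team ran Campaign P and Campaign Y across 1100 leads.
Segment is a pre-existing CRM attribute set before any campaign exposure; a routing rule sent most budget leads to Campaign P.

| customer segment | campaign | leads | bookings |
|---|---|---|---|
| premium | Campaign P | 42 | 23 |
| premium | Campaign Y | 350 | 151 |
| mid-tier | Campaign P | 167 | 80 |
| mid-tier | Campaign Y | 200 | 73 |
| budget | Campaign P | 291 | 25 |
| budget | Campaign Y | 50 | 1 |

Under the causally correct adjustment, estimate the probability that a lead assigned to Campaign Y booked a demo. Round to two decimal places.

The imbalance in customer segment arose from how leads were allocated, not from anything the campaign did; and customer segment independently affects the outcome. The pooled gap is confounded — condition on customer segment.
Standardising Campaign Y to the population customer segment mix: 0.356·151/350 + 0.334·73/200 + 0.310·1/50 = 0.282.

0.28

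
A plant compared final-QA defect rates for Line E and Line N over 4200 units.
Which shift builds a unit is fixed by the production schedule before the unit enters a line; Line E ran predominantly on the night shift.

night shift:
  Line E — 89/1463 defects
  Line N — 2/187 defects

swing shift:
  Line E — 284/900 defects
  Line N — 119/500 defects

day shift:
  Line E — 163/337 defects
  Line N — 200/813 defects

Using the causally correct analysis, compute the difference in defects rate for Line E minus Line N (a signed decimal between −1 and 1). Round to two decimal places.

Nothing the line does changes shift; the imbalance is an allocation artefact. With shift also predicting the outcome, the pooled figure is confounded, and the within-stratum comparison is the causal one.
Adjusting over the population distribution of shift: 0.393·(0.061−0.011) + 0.333·(0.316−0.238) + 0.274·(0.484−0.246) = +0.111.

+0.11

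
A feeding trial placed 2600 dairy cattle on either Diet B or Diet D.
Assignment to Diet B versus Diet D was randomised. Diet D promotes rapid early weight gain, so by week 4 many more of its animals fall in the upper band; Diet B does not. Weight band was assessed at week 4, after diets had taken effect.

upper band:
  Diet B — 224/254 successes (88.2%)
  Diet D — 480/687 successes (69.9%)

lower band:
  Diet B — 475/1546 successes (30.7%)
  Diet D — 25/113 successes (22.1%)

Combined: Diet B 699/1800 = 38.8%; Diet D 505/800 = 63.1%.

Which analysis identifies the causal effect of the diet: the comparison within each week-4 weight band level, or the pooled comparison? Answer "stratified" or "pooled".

The week-4 weight band-specific comparison favours Diet B throughout, but the pooled figures favour Diet D. The question is whether to condition on week-4 weight band.
Week-4 weight band is recorded after the diet and is itself shifted by it — it sits on the causal path from diet to outcome. Conditioning on a mediator would strip out part of the effect we want; the pooled comparison gives the total causal effect.
Pooled: Diet B 38.8% vs Diet D 63.1%; Diet D is higher overall.

pooled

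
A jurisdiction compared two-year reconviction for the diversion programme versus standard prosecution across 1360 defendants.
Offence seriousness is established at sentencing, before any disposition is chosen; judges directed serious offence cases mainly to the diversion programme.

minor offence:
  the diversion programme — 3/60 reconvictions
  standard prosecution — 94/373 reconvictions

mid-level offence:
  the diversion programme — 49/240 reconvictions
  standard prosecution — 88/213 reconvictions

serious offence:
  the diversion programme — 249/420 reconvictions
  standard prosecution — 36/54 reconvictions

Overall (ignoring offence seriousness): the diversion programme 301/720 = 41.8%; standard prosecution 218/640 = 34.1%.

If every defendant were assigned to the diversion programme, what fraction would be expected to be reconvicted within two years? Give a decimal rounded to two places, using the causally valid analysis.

0.29

The imbalance in offence seriousness arose from how defendants were allocated, not from anything the disposition did; and offence seriousness independently affects the outcome. The pooled gap is confounded — condition on offence seriousness.
Standardising the diversion programme to the population offence seriousness mix: 0.318·3/60 + 0.333·49/240 + 0.349·249/420 = 0.291.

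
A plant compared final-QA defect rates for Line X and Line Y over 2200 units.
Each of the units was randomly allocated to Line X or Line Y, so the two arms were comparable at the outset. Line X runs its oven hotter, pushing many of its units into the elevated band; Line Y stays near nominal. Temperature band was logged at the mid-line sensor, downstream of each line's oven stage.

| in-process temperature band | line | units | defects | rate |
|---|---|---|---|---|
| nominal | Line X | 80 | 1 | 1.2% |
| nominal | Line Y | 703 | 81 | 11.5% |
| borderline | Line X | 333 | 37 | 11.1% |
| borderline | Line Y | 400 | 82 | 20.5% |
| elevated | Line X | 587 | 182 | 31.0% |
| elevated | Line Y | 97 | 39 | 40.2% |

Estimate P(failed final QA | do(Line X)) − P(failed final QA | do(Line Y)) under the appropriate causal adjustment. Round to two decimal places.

Because the line influences in-process temperature band, in-process temperature band is a post-treatment mediator, not a confounder. Stratifying on it would bias the estimate; the causal effect is the crude pooled difference.
The causal difference is the pooled difference: 0.220 − 0.168 = +0.052.

+0.05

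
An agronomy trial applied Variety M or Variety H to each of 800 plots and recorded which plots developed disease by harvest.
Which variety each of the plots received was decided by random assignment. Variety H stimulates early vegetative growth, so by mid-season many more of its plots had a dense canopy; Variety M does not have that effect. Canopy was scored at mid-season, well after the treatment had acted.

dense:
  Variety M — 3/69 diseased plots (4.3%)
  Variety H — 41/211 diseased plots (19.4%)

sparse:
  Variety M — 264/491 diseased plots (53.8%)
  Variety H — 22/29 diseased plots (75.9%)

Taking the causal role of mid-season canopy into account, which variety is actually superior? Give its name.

The mid-season canopy-specific comparison favours Variety M throughout, but the pooled figures favour Variety H. The question is whether to condition on mid-season canopy.
Mid-season canopy is recorded after the variety and is itself shifted by it — it sits on the causal path from variety to outcome. Conditioning on a mediator would strip out part of the effect we want; the pooled comparison gives the total causal effect.
Pooled: Variety M 47.7% vs Variety H 26.2%; Variety H is lower overall.

Variety H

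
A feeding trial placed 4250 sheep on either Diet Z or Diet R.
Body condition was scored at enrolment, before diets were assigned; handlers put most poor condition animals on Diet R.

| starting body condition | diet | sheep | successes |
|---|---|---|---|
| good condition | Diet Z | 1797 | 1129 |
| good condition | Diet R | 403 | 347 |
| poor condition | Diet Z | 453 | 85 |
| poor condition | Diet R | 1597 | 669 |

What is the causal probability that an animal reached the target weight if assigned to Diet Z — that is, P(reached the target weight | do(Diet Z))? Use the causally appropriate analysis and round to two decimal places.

0.42

The stratified and pooled comparisons disagree (Diet R wins within each starting body condition; Diet Z wins overall), so the answer turns on the causal role of starting body condition.
Nothing the diet does changes starting body condition; the imbalance is an allocation artefact. With starting body condition also predicting the outcome, the pooled figure is confounded, and the within-stratum comparison is the causal one.
Standardising Diet Z to the population starting body condition mix: 0.518·1129/1797 + 0.482·85/453 = 0.416.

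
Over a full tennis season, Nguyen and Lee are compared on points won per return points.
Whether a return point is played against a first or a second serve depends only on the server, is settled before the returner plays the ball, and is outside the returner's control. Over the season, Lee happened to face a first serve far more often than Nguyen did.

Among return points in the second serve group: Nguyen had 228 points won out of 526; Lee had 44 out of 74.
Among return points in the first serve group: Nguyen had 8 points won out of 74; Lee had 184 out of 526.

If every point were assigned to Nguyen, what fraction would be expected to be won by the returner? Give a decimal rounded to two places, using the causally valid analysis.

0.27

Serve type is set before the player has any effect — it is not caused by the player — and it independently drives the outcome. That makes it a confounder, so the causal comparison is within serve type levels.
Standardising Nguyen to the population serve type mix: 0.500·228/526 + 0.500·8/74 = 0.271.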